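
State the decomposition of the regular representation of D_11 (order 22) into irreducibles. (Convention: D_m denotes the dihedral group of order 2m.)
Each irreducible V_i of dimension d_i appears with multiplicity d_i, i.e. rho_reg = (direct sum over all irreducibles V_i) d_i V_i. The irreducible dimensions for D_11 are 1, 1, 2, 2, 2, 2, 2: 2 irreducibles of dimension 1, each with multiplicity 1; 5 irreducibles of dimension 2, each with multiplicity 2. Total dimension 2*1*1 + 5*2*2 = 22 = |G|.

Why: General theorem: in the regular representation of a finite group G, each irreducible appears with multiplicity equal to its dimension. Check: dim(rho_reg) = sum d_i^2 = 1 + 1 + 4 + 4 + 4 + 4 + 4 = 22 = |G|.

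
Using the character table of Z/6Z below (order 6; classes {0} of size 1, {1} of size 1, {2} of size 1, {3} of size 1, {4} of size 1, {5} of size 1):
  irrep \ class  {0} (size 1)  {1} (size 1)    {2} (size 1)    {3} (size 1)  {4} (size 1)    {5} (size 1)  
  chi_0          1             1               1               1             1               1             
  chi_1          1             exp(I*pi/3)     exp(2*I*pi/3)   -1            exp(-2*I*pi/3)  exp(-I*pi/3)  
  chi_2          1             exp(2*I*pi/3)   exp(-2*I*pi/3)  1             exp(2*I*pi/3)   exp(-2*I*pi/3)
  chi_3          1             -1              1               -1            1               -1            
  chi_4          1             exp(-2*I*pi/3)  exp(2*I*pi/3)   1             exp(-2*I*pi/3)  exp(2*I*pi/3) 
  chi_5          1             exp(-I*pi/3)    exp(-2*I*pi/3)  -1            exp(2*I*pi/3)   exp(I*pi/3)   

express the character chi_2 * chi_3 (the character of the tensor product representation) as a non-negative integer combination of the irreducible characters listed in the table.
chi_2 tensor chi_3 = chi_5 (all other irreducibles have multiplicity 0).

Solution. The character of a tensor product is the pointwise product (chi_2 * chi_3)(C) = chi_2(C) * chi_3(C):
  {0}: (1)*(1), {1}: (exp(2*I*pi/3))*(-1), {2}: (exp(-2*I*pi/3))*(1), {3}: (1)*(-1), {4}: (exp(2*I*pi/3))*(1), {5}: (exp(-2*I*pi/3))*(-1)
so (chi_2 * chi_3) takes values
  {0} -> 1, {1} -> -exp(2*I*pi/3), {2} -> exp(-2*I*pi/3), {3} -> -1, {4} -> exp(2*I*pi/3), {5} -> -exp(-2*I*pi/3).
Now take the inner product of this character with each irreducible chi from the table, <chi_2*chi_3, chi> = (1/6) sum_C |C| (chi_2*chi_3)(C) conj(chi(C)):
  <chi_2*chi_3, chi_0> = (1/6)[1*(1)*conj(1) + 1*(-exp(2*I*pi/3))*conj(1) + 1*(exp(-2*I*pi/3))*conj(1) + 1*(-1)*conj(1) + 1*(exp(2*I*pi/3))*conj(1) + 1*(-exp(-2*I*pi/3))*conj(1)]
      = (1/6)[(1) + (-exp(2*I*pi/3)) + (exp(-2*I*pi/3)) + (-1) + (exp(2*I*pi/3)) + (-exp(-2*I*pi/3))] = 0/6 = 0
  <chi_2*chi_3, chi_1> = (1/6)[1*(1)*conj(1) + 1*(-exp(2*I*pi/3))*conj(exp(I*pi/3)) + 1*(exp(-2*I*pi/3))*conj(exp(2*I*pi/3)) + 1*(-1)*conj(-1) + 1*(exp(2*I*pi/3))*conj(exp(-2*I*pi/3)) + 1*(-exp(-2*I*pi/3))*conj(exp(-I*pi/3))]
      = (1/6)[(1) + (-exp(I*pi/3)) + (exp(2*I*pi/3)) + (1) + (exp(-2*I*pi/3)) + (-exp(-I*pi/3))] = 0/6 = 0
  <chi_2*chi_3, chi_2> = (1/6)[1*(1)*conj(1) + 1*(-exp(2*I*pi/3))*conj(exp(2*I*pi/3)) + 1*(exp(-2*I*pi/3))*conj(exp(-2*I*pi/3)) + 1*(-1)*conj(1) + 1*(exp(2*I*pi/3))*conj(exp(2*I*pi/3)) + 1*(-exp(-2*I*pi/3))*conj(exp(-2*I*pi/3))]
      = (1/6)[(1) + (-1) + (1) + (-1) + (1) + (-1)] = 0/6 = 0
  <chi_2*chi_3, chi_3> = (1/6)[1*(1)*conj(1) + 1*(-exp(2*I*pi/3))*conj(-1) + 1*(exp(-2*I*pi/3))*conj(1) + 1*(-1)*conj(-1) + 1*(exp(2*I*pi/3))*conj(1) + 1*(-exp(-2*I*pi/3))*conj(-1)]
      = (1/6)[(1) + (exp(2*I*pi/3)) + (exp(-2*I*pi/3)) + (1) + (exp(2*I*pi/3)) + (exp(-2*I*pi/3))] = 0/6 = 0
  <chi_2*chi_3, chi_4> = (1/6)[1*(1)*conj(1) + 1*(-exp(2*I*pi/3))*conj(exp(-2*I*pi/3)) + 1*(exp(-2*I*pi/3))*conj(exp(2*I*pi/3)) + 1*(-1)*conj(1) + 1*(exp(2*I*pi/3))*conj(exp(-2*I*pi/3)) + 1*(-exp(-2*I*pi/3))*conj(exp(2*I*pi/3))]
      = (1/6)[(1) + (-exp(-2*I*pi/3)) + (exp(2*I*pi/3)) + (-1) + (exp(-2*I*pi/3)) + (-exp(2*I*pi/3))] = 0/6 = 0
  <chi_2*chi_3, chi_5> = (1/6)[1*(1)*conj(1) + 1*(-exp(2*I*pi/3))*conj(exp(-I*pi/3)) + 1*(exp(-2*I*pi/3))*conj(exp(-2*I*pi/3)) + 1*(-1)*conj(-1) + 1*(exp(2*I*pi/3))*conj(exp(2*I*pi/3)) + 1*(-exp(-2*I*pi/3))*conj(exp(I*pi/3))]
      = (1/6)[(1) + (1) + (1) + (1) + (1) + (1)] = 6/6 = 1
(Exp terms are combined using exp(i*s)*conj(exp(i*t)) = exp(i*(s-t)), and sums of them are collapsed using the identity that for every m > 1 the m distinct m-th roots of unity sum to 0, e.g. 1 + exp(2*I*pi/3) + exp(-2*I*pi/3) = 0.)
Hence the multiplicities are chi_5: 1. Dimension check: dim(chi_2)*dim(chi_3) = 1*1 = 1 and sum (mult * dim) = 1*1 = 1.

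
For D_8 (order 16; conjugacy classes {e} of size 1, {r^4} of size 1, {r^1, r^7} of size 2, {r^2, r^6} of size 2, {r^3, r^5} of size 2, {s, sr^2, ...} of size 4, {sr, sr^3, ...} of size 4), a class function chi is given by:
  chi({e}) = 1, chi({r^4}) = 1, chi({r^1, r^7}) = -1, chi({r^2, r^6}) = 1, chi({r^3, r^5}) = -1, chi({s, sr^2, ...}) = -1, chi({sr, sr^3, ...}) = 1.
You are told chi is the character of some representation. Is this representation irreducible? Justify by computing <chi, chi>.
Irreducible: <chi, chi> = 1.

Argument: <chi, chi> = (1/|G|) sum_C |C| * |chi(C)|^2 = (1/16)[1*|1|^2 + 1*|1|^2 + 2*|-1|^2 + 2*|1|^2 + 2*|-1|^2 + 4*|-1|^2 + 4*|1|^2]
  = (1/16)[(1) + (1) + (2) + (2) + (2) + (4) + (4)] = 16/16 = 1.
A character is irreducible iff <chi, chi> = 1, so this representation is irreducible.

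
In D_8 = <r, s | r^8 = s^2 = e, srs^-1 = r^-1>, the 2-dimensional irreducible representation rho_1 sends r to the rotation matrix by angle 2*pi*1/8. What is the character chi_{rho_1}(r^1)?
chi_{rho_1}(r^1) = 2*cos(2*pi*1*1/8) = sqrt(2)

Solution. rho_1(r^1) is rotation by angle 2*pi*1*1/8, whose trace is 2*cos(2*pi*1*1/8) = sqrt(2).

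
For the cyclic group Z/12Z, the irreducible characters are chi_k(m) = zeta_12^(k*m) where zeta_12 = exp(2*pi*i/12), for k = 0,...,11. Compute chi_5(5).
chi_5(5) = zeta_12^25 = exp(I*pi/6)

Details: chi_5(5) = zeta_12^(5*5) = zeta_12^25. Since zeta_12^12 = 1, this equals zeta_12^1 = exp(2*pi*i*1/12) = exp(I*pi/6).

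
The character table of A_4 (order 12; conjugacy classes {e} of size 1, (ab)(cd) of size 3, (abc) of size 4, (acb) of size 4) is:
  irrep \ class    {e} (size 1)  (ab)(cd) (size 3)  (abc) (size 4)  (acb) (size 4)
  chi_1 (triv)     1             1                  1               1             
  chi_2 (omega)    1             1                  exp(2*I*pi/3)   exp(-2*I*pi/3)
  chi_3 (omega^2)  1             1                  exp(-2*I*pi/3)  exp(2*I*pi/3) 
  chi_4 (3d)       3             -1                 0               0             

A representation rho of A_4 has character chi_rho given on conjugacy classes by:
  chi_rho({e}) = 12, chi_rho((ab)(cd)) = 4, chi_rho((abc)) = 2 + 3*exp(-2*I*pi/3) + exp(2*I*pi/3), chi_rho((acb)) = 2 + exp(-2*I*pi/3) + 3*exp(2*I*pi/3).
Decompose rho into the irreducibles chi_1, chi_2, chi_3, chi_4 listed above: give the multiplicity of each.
Multiplicities: chi_1: 2, chi_2: 1, chi_3: 3, chi_4: 2.

Use <chi_rho, chi> = (1/|G|) sum_C |C| * chi_rho(C) * conj(chi(C)) with |G| = 12 for each irreducible chi in the table:
  <chi_rho, chi_1> = (1/12)[1*(12)*conj(1) + 3*(4)*conj(1) + 4*(2 + 3*exp(-2*I*pi/3) + exp(2*I*pi/3))*conj(1) + 4*(2 + exp(-2*I*pi/3) + 3*exp(2*I*pi/3))*conj(1)]
      = (1/12)[(12) + (12) + (8 + 12*exp(-2*I*pi/3) + 4*exp(2*I*pi/3)) + (8 + 4*exp(-2*I*pi/3) + 12*exp(2*I*pi/3))] = 24/12 = 2
  <chi_rho, chi_2> = (1/12)[1*(12)*conj(1) + 3*(4)*conj(1) + 4*(2 + 3*exp(-2*I*pi/3) + exp(2*I*pi/3))*conj(exp(2*I*pi/3)) + 4*(2 + exp(-2*I*pi/3) + 3*exp(2*I*pi/3))*conj(exp(-2*I*pi/3))]
      = (1/12)[(12) + (12) + (4 + 8*exp(-2*I*pi/3) + 12*exp(2*I*pi/3)) + (4 + 12*exp(-2*I*pi/3) + 8*exp(2*I*pi/3))] = 12/12 = 1
  <chi_rho, chi_3> = (1/12)[1*(12)*conj(1) + 3*(4)*conj(1) + 4*(2 + 3*exp(-2*I*pi/3) + exp(2*I*pi/3))*conj(exp(-2*I*pi/3)) + 4*(2 + exp(-2*I*pi/3) + 3*exp(2*I*pi/3))*conj(exp(2*I*pi/3))]
      = (1/12)[(12) + (12) + (12 + 4*exp(-2*I*pi/3) + 8*exp(2*I*pi/3)) + (12 + 8*exp(-2*I*pi/3) + 4*exp(2*I*pi/3))] = 36/12 = 3
  <chi_rho, chi_4> = (1/12)[1*(12)*conj(3) + 3*(4)*conj(-1) + 4*(2 + 3*exp(-2*I*pi/3) + exp(2*I*pi/3))*conj(0) + 4*(2 + exp(-2*I*pi/3) + 3*exp(2*I*pi/3))*conj(0)]
      = (1/12)[(36) + (-12) + (0) + (0)] = 24/12 = 2
(Exp terms are combined using exp(i*s)*conj(exp(i*t)) = exp(i*(s-t)), and sums of them are collapsed using the identity that for every m > 1 the m distinct m-th roots of unity sum to 0, e.g. 1 + exp(2*I*pi/3) + exp(-2*I*pi/3) = 0.)
Dimension check: dim(rho) = sum (mult * dim) = 2*1 + 1*1 + 3*1 + 2*3 = 12 = chi_rho(e) = 12.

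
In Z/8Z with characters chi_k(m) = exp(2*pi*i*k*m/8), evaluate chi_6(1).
chi_6(1) = zeta_8^6 = -I

Solution. chi_6(1) = zeta_8^(6*1) = zeta_8^6. Since zeta_8^8 = 1, this equals zeta_8^6 = exp(2*pi*i*6/8) = -I.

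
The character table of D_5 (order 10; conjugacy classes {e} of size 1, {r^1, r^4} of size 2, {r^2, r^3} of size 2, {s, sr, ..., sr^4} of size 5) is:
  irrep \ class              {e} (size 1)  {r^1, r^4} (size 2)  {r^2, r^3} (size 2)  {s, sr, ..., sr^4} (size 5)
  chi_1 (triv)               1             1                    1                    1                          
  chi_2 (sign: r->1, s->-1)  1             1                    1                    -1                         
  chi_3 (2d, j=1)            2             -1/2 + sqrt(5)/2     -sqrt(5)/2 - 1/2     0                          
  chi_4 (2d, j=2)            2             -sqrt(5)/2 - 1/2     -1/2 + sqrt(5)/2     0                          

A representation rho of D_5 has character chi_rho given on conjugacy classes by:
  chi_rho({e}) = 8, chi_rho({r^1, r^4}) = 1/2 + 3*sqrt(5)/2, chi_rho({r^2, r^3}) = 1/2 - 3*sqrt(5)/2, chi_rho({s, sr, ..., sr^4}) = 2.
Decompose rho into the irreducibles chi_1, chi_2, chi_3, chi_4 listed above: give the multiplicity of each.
Multiplicities: chi_1: 2, chi_2: 0, chi_3: 3, chi_4: 0.

Explanation: Use <chi_rho, chi> = (1/|G|) sum_C |C| * chi_rho(C) * conj(chi(C)) with |G| = 10 for each irreducible chi in the table:
  <chi_rho, chi_1> = (1/10)[1*(8)*conj(1) + 2*(1/2 + 3*sqrt(5)/2)*conj(1) + 2*(1/2 - 3*sqrt(5)/2)*conj(1) + 5*(2)*conj(1)]
      = (1/10)[(8) + (1 + 3*sqrt(5)) + (1 - 3*sqrt(5)) + (10)] = 20/10 = 2
  <chi_rho, chi_2> = (1/10)[1*(8)*conj(1) + 2*(1/2 + 3*sqrt(5)/2)*conj(1) + 2*(1/2 - 3*sqrt(5)/2)*conj(1) + 5*(2)*conj(-1)]
      = (1/10)[(8) + (1 + 3*sqrt(5)) + (1 - 3*sqrt(5)) + (-10)] = 0/10 = 0
  <chi_rho, chi_3> = (1/10)[1*(8)*conj(2) + 2*(1/2 + 3*sqrt(5)/2)*conj(-1/2 + sqrt(5)/2) + 2*(1/2 - 3*sqrt(5)/2)*conj(-sqrt(5)/2 - 1/2) + 5*(2)*conj(0)]
      = (1/10)[(16) + (7 - sqrt(5)) + (sqrt(5) + 7) + (0)] = 30/10 = 3
  <chi_rho, chi_4> = (1/10)[1*(8)*conj(2) + 2*(1/2 + 3*sqrt(5)/2)*conj(-sqrt(5)/2 - 1/2) + 2*(1/2 - 3*sqrt(5)/2)*conj(-1/2 + sqrt(5)/2) + 5*(2)*conj(0)]
      = (1/10)[(16) + (-8 - 2*sqrt(5)) + (-8 + 2*sqrt(5)) + (0)] = 0/10 = 0
Dimension check: dim(rho) = sum (mult * dim) = 2*1 + 0*1 + 3*2 + 0*2 = 8 = chi_rho(e) = 8.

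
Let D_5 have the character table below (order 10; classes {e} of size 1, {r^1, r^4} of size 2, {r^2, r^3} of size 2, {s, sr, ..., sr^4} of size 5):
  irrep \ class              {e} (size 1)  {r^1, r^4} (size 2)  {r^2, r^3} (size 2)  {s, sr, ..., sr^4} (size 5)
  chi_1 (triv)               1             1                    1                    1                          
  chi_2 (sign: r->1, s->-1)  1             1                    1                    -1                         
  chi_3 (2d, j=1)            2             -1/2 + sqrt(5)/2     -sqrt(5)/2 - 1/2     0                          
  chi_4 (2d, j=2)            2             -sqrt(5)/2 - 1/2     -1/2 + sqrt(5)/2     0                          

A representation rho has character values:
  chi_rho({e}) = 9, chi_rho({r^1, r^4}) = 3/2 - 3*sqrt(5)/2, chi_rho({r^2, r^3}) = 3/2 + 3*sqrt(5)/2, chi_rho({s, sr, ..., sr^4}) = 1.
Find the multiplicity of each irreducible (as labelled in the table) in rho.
Multiplicities: chi_1: 2, chi_2: 1, chi_3: 0, chi_4: 3.

Argument: Use <chi_rho, chi> = (1/|G|) sum_C |C| * chi_rho(C) * conj(chi(C)) with |G| = 10 for each irreducible chi in the table:
  <chi_rho, chi_1> = (1/10)[1*(9)*conj(1) + 2*(3/2 - 3*sqrt(5)/2)*conj(1) + 2*(3/2 + 3*sqrt(5)/2)*conj(1) + 5*(1)*conj(1)]
      = (1/10)[(9) + (3 - 3*sqrt(5)) + (3 + 3*sqrt(5)) + (5)] = 20/10 = 2
  <chi_rho, chi_2> = (1/10)[1*(9)*conj(1) + 2*(3/2 - 3*sqrt(5)/2)*conj(1) + 2*(3/2 + 3*sqrt(5)/2)*conj(1) + 5*(1)*conj(-1)]
      = (1/10)[(9) + (3 - 3*sqrt(5)) + (3 + 3*sqrt(5)) + (-5)] = 10/10 = 1
  <chi_rho, chi_3> = (1/10)[1*(9)*conj(2) + 2*(3/2 - 3*sqrt(5)/2)*conj(-1/2 + sqrt(5)/2) + 2*(3/2 + 3*sqrt(5)/2)*conj(-sqrt(5)/2 - 1/2) + 5*(1)*conj(0)]
      = (1/10)[(18) + (-9 + 3*sqrt(5)) + (-9 - 3*sqrt(5)) + (0)] = 0/10 = 0
  <chi_rho, chi_4> = (1/10)[1*(9)*conj(2) + 2*(3/2 - 3*sqrt(5)/2)*conj(-sqrt(5)/2 - 1/2) + 2*(3/2 + 3*sqrt(5)/2)*conj(-1/2 + sqrt(5)/2) + 5*(1)*conj(0)]
      = (1/10)[(18) + (6) + (6) + (0)] = 30/10 = 3
Dimension check: dim(rho) = sum (mult * dim) = 2*1 + 1*1 + 0*2 + 3*2 = 9 = chi_rho(e) = 9.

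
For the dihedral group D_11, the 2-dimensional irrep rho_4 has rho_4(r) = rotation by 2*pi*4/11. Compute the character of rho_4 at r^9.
chi_{rho_4}(r^9) = 2*cos(2*pi*4*9/11) = -2*cos(5*pi/11)

Why: rho_4(r^9) is rotation by angle 2*pi*4*9/11, whose trace is 2*cos(2*pi*4*9/11) = -2*cos(5*pi/11).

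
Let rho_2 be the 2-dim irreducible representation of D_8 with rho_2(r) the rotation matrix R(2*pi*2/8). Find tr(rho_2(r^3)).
chi_{rho_2}(r^3) = 2*cos(2*pi*2*3/8) = 0

Derivation: rho_2(r^3) is rotation by angle 2*pi*2*3/8, whose trace is 2*cos(2*pi*2*3/8) = 0.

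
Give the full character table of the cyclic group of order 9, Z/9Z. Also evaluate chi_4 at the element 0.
Character table of Z/9Z (irreps indexed chi_0,...,chi_8 with chi_k(m) = zeta_9^(k*m), zeta_9 = exp(2*pi*i/9)):
  irrep \ class  {0} (size 1)  {1} (size 1)    {2} (size 1)    {3} (size 1)    {4} (size 1)    {5} (size 1)    {6} (size 1)    {7} (size 1)    {8} (size 1)  
  chi_0          1             1               1               1               1               1               1               1               1             
  chi_1          1             exp(2*I*pi/9)   exp(4*I*pi/9)   exp(2*I*pi/3)   exp(8*I*pi/9)   exp(-8*I*pi/9)  exp(-2*I*pi/3)  exp(-4*I*pi/9)  exp(-2*I*pi/9)
  chi_2          1             exp(4*I*pi/9)   exp(8*I*pi/9)   exp(-2*I*pi/3)  exp(-2*I*pi/9)  exp(2*I*pi/9)   exp(2*I*pi/3)   exp(-8*I*pi/9)  exp(-4*I*pi/9)
  chi_3          1             exp(2*I*pi/3)   exp(-2*I*pi/3)  1               exp(2*I*pi/3)   exp(-2*I*pi/3)  1               exp(2*I*pi/3)   exp(-2*I*pi/3)
  chi_4          1             exp(8*I*pi/9)   exp(-2*I*pi/9)  exp(2*I*pi/3)   exp(-4*I*pi/9)  exp(4*I*pi/9)   exp(-2*I*pi/3)  exp(2*I*pi/9)   exp(-8*I*pi/9)
  chi_5          1             exp(-8*I*pi/9)  exp(2*I*pi/9)   exp(-2*I*pi/3)  exp(4*I*pi/9)   exp(-4*I*pi/9)  exp(2*I*pi/3)   exp(-2*I*pi/9)  exp(8*I*pi/9) 
  chi_6          1             exp(-2*I*pi/3)  exp(2*I*pi/3)   1               exp(-2*I*pi/3)  exp(2*I*pi/3)   1               exp(-2*I*pi/3)  exp(2*I*pi/3) 
  chi_7          1             exp(-4*I*pi/9)  exp(-8*I*pi/9)  exp(2*I*pi/3)   exp(2*I*pi/9)   exp(-2*I*pi/9)  exp(-2*I*pi/3)  exp(8*I*pi/9)   exp(4*I*pi/9) 
  chi_8          1             exp(-2*I*pi/9)  exp(-4*I*pi/9)  exp(-2*I*pi/3)  exp(-8*I*pi/9)  exp(8*I*pi/9)   exp(2*I*pi/3)   exp(4*I*pi/9)   exp(2*I*pi/9) 

Spot check: chi_4(0) = zeta_9^(4*0) = zeta_9^0 = 1.

Argument: Z/9Z is abelian, so all 9 irreducible complex representations are 1-dimensional. They are given by chi_k(m) = zeta_9^(k*m) for k = 0,...,8. Row orthogonality: sum_m chi_k(m) conj(chi_l(m)) = 9 * [k = l].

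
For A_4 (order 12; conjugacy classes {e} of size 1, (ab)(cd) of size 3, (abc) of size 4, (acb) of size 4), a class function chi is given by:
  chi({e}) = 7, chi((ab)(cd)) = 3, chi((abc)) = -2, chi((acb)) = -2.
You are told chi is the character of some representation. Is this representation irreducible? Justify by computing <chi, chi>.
Not irreducible (reducible): <chi, chi> = 9 > 1.

Justification: <chi, chi> = (1/|G|) sum_C |C| * |chi(C)|^2 = (1/12)[1*|7|^2 + 3*|3|^2 + 4*|-2|^2 + 4*|-2|^2]
  = (1/12)[(49) + (27) + (16) + (16)] = 108/12 = 9.
(Exp terms are combined using exp(i*s)*conj(exp(i*t)) = exp(i*(s-t)), and sums of them are collapsed using the identity that for every m > 1 the m distinct m-th roots of unity sum to 0, e.g. 1 + exp(2*I*pi/3) + exp(-2*I*pi/3) = 0.)
A character is irreducible iff <chi, chi> = 1, so this representation is reducible.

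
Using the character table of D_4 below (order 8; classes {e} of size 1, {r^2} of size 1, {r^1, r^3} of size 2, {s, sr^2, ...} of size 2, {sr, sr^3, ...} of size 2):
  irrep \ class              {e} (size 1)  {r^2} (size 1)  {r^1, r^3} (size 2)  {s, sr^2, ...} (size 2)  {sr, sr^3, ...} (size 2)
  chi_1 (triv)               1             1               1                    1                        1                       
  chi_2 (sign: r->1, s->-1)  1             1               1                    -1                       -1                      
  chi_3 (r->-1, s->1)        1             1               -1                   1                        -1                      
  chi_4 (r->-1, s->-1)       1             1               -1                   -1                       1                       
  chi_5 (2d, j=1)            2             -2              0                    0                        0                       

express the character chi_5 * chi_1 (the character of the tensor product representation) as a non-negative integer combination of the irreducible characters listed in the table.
chi_5 tensor chi_1 = chi_5 (all other irreducibles have multiplicity 0).

Working: The character of a tensor product is the pointwise product (chi_5 * chi_1)(C) = chi_5(C) * chi_1(C):
  {e}: (2)*(1), {r^2}: (-2)*(1), {r^1, r^3}: (0)*(1), {s, sr^2, ...}: (0)*(1), {sr, sr^3, ...}: (0)*(1)
so (chi_5 * chi_1) takes values
  {e} -> 2, {r^2} -> -2, {r^1, r^3} -> 0, {s, sr^2, ...} -> 0, {sr, sr^3, ...} -> 0.
Now take the inner product of this character with each irreducible chi from the table, <chi_5*chi_1, chi> = (1/8) sum_C |C| (chi_5*chi_1)(C) conj(chi(C)):
  <chi_5*chi_1, chi_1> = (1/8)[1*(2)*conj(1) + 1*(-2)*conj(1) + 2*(0)*conj(1) + 2*(0)*conj(1) + 2*(0)*conj(1)]
      = (1/8)[(2) + (-2) + (0) + (0) + (0)] = 0/8 = 0
  <chi_5*chi_1, chi_2> = (1/8)[1*(2)*conj(1) + 1*(-2)*conj(1) + 2*(0)*conj(1) + 2*(0)*conj(-1) + 2*(0)*conj(-1)]
      = (1/8)[(2) + (-2) + (0) + (0) + (0)] = 0/8 = 0
  <chi_5*chi_1, chi_3> = (1/8)[1*(2)*conj(1) + 1*(-2)*conj(1) + 2*(0)*conj(-1) + 2*(0)*conj(1) + 2*(0)*conj(-1)]
      = (1/8)[(2) + (-2) + (0) + (0) + (0)] = 0/8 = 0
  <chi_5*chi_1, chi_4> = (1/8)[1*(2)*conj(1) + 1*(-2)*conj(1) + 2*(0)*conj(-1) + 2*(0)*conj(-1) + 2*(0)*conj(1)]
      = (1/8)[(2) + (-2) + (0) + (0) + (0)] = 0/8 = 0
  <chi_5*chi_1, chi_5> = (1/8)[1*(2)*conj(2) + 1*(-2)*conj(-2) + 2*(0)*conj(0) + 2*(0)*conj(0) + 2*(0)*conj(0)]
      = (1/8)[(4) + (4) + (0) + (0) + (0)] = 8/8 = 1
Hence the multiplicities are chi_5: 1. Dimension check: dim(chi_5)*dim(chi_1) = 2*1 = 2 and sum (mult * dim) = 1*2 = 2.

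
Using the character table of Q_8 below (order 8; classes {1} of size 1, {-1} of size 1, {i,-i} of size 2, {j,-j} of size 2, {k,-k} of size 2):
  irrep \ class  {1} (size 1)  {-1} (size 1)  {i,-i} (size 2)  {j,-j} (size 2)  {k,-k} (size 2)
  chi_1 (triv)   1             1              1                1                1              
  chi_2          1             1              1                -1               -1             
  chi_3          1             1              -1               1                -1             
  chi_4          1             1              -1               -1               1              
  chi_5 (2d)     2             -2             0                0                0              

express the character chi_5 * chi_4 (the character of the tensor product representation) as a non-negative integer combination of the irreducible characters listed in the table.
chi_5 tensor chi_4 = chi_5 (all other irreducibles have multiplicity 0).

Proof sketch: The character of a tensor product is the pointwise product (chi_5 * chi_4)(C) = chi_5(C) * chi_4(C):
  {1}: (2)*(1), {-1}: (-2)*(1), {i,-i}: (0)*(-1), {j,-j}: (0)*(-1), {k,-k}: (0)*(1)
so (chi_5 * chi_4) takes values
  {1} -> 2, {-1} -> -2, {i,-i} -> 0, {j,-j} -> 0, {k,-k} -> 0.
Now take the inner product of this character with each irreducible chi from the table, <chi_5*chi_4, chi> = (1/8) sum_C |C| (chi_5*chi_4)(C) conj(chi(C)):
  <chi_5*chi_4, chi_1> = (1/8)[1*(2)*conj(1) + 1*(-2)*conj(1) + 2*(0)*conj(1) + 2*(0)*conj(1) + 2*(0)*conj(1)]
      = (1/8)[(2) + (-2) + (0) + (0) + (0)] = 0/8 = 0
  <chi_5*chi_4, chi_2> = (1/8)[1*(2)*conj(1) + 1*(-2)*conj(1) + 2*(0)*conj(1) + 2*(0)*conj(-1) + 2*(0)*conj(-1)]
      = (1/8)[(2) + (-2) + (0) + (0) + (0)] = 0/8 = 0
  <chi_5*chi_4, chi_3> = (1/8)[1*(2)*conj(1) + 1*(-2)*conj(1) + 2*(0)*conj(-1) + 2*(0)*conj(1) + 2*(0)*conj(-1)]
      = (1/8)[(2) + (-2) + (0) + (0) + (0)] = 0/8 = 0
  <chi_5*chi_4, chi_4> = (1/8)[1*(2)*conj(1) + 1*(-2)*conj(1) + 2*(0)*conj(-1) + 2*(0)*conj(-1) + 2*(0)*conj(1)]
      = (1/8)[(2) + (-2) + (0) + (0) + (0)] = 0/8 = 0
  <chi_5*chi_4, chi_5> = (1/8)[1*(2)*conj(2) + 1*(-2)*conj(-2) + 2*(0)*conj(0) + 2*(0)*conj(0) + 2*(0)*conj(0)]
      = (1/8)[(4) + (4) + (0) + (0) + (0)] = 8/8 = 1
Hence the multiplicities are chi_5: 1. Dimension check: dim(chi_5)*dim(chi_4) = 2*1 = 2 and sum (mult * dim) = 1*2 = 2.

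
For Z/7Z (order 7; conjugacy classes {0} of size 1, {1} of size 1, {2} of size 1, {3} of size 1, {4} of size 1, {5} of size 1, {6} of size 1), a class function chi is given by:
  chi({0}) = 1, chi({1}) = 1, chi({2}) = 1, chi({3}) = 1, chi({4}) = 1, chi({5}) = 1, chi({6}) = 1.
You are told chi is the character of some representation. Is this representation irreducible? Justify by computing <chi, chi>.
Irreducible: <chi, chi> = 1.

Working: <chi, chi> = (1/|G|) sum_C |C| * |chi(C)|^2 = (1/7)[1*|1|^2 + 1*|1|^2 + 1*|1|^2 + 1*|1|^2 + 1*|1|^2 + 1*|1|^2 + 1*|1|^2]
  = (1/7)[(1) + (1) + (1) + (1) + (1) + (1) + (1)] = 7/7 = 1.
(Exp terms are combined using exp(i*s)*conj(exp(i*t)) = exp(i*(s-t)), and sums of them are collapsed using the identity that for every m > 1 the m distinct m-th roots of unity sum to 0, e.g. 1 + exp(2*I*pi/3) + exp(-2*I*pi/3) = 0.)
A character is irreducible iff <chi, chi> = 1, so this representation is irreducible.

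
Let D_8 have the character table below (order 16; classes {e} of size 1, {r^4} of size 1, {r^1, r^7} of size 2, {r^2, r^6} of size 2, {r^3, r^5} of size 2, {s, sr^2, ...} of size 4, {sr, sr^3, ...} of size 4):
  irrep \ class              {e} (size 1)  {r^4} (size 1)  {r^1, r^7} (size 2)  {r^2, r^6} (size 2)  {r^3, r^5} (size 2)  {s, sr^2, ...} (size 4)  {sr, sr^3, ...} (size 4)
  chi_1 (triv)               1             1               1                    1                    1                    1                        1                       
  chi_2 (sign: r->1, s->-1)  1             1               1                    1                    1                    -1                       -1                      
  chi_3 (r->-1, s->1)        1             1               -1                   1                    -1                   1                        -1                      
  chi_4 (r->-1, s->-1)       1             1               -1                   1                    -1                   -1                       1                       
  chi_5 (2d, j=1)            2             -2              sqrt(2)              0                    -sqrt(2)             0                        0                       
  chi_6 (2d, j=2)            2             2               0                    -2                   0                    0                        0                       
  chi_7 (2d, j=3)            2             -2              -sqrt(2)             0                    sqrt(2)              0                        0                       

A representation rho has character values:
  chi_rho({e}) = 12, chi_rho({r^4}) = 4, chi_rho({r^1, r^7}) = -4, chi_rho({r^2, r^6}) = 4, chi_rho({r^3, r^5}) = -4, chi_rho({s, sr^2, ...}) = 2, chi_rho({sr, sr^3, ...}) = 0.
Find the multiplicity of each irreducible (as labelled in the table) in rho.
Multiplicities: chi_1: 1, chi_2: 0, chi_3: 3, chi_4: 2, chi_5: 1, chi_6: 1, chi_7: 1.

Details: Use <chi_rho, chi> = (1/|G|) sum_C |C| * chi_rho(C) * conj(chi(C)) with |G| = 16 for each irreducible chi in the table:
  <chi_rho, chi_1> = (1/16)[1*(12)*conj(1) + 1*(4)*conj(1) + 2*(-4)*conj(1) + 2*(4)*conj(1) + 2*(-4)*conj(1) + 4*(2)*conj(1) + 4*(0)*conj(1)]
      = (1/16)[(12) + (4) + (-8) + (8) + (-8) + (8) + (0)] = 16/16 = 1
  <chi_rho, chi_2> = (1/16)[1*(12)*conj(1) + 1*(4)*conj(1) + 2*(-4)*conj(1) + 2*(4)*conj(1) + 2*(-4)*conj(1) + 4*(2)*conj(-1) + 4*(0)*conj(-1)]
      = (1/16)[(12) + (4) + (-8) + (8) + (-8) + (-8) + (0)] = 0/16 = 0
  <chi_rho, chi_3> = (1/16)[1*(12)*conj(1) + 1*(4)*conj(1) + 2*(-4)*conj(-1) + 2*(4)*conj(1) + 2*(-4)*conj(-1) + 4*(2)*conj(1) + 4*(0)*conj(-1)]
      = (1/16)[(12) + (4) + (8) + (8) + (8) + (8) + (0)] = 48/16 = 3
  <chi_rho, chi_4> = (1/16)[1*(12)*conj(1) + 1*(4)*conj(1) + 2*(-4)*conj(-1) + 2*(4)*conj(1) + 2*(-4)*conj(-1) + 4*(2)*conj(-1) + 4*(0)*conj(1)]
      = (1/16)[(12) + (4) + (8) + (8) + (8) + (-8) + (0)] = 32/16 = 2
  <chi_rho, chi_5> = (1/16)[1*(12)*conj(2) + 1*(4)*conj(-2) + 2*(-4)*conj(sqrt(2)) + 2*(4)*conj(0) + 2*(-4)*conj(-sqrt(2)) + 4*(2)*conj(0) + 4*(0)*conj(0)]
      = (1/16)[(24) + (-8) + (-8*sqrt(2)) + (0) + (8*sqrt(2)) + (0) + (0)] = 16/16 = 1
  <chi_rho, chi_6> = (1/16)[1*(12)*conj(2) + 1*(4)*conj(2) + 2*(-4)*conj(0) + 2*(4)*conj(-2) + 2*(-4)*conj(0) + 4*(2)*conj(0) + 4*(0)*conj(0)]
      = (1/16)[(24) + (8) + (0) + (-16) + (0) + (0) + (0)] = 16/16 = 1
  <chi_rho, chi_7> = (1/16)[1*(12)*conj(2) + 1*(4)*conj(-2) + 2*(-4)*conj(-sqrt(2)) + 2*(4)*conj(0) + 2*(-4)*conj(sqrt(2)) + 4*(2)*conj(0) + 4*(0)*conj(0)]
      = (1/16)[(24) + (-8) + (8*sqrt(2)) + (0) + (-8*sqrt(2)) + (0) + (0)] = 16/16 = 1
Dimension check: dim(rho) = sum (mult * dim) = 1*1 + 0*1 + 3*1 + 2*1 + 1*2 + 1*2 + 1*2 = 12 = chi_rho(e) = 12.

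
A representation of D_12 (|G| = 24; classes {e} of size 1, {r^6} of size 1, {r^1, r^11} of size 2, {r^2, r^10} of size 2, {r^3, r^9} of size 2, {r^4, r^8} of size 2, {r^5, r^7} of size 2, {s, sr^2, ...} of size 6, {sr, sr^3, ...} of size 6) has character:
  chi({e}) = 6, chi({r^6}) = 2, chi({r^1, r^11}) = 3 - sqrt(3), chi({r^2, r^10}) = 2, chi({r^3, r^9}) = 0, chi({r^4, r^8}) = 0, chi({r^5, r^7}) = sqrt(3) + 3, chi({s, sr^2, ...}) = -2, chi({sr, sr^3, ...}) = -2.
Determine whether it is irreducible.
Not irreducible (reducible): <chi, chi> = 6 > 1.

Details: <chi, chi> = (1/|G|) sum_C |C| * |chi(C)|^2 = (1/24)[1*|6|^2 + 1*|2|^2 + 2*|3 - sqrt(3)|^2 + 2*|2|^2 + 2*|0|^2 + 2*|0|^2 + 2*|sqrt(3) + 3|^2 + 6*|-2|^2 + 6*|-2|^2]
  = (1/24)[(36) + (4) + (24 - 12*sqrt(3)) + (8) + (0) + (0) + (12*sqrt(3) + 24) + (24) + (24)] = 144/24 = 6.
A character is irreducible iff <chi, chi> = 1, so this representation is reducible.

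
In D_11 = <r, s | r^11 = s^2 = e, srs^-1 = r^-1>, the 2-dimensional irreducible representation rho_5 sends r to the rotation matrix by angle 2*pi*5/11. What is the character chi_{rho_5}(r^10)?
chi_{rho_5}(r^10) = 2*cos(2*pi*5*10/11) = -2*cos(pi/11)

Derivation: rho_5(r^10) is rotation by angle 2*pi*5*10/11, whose trace is 2*cos(2*pi*5*10/11) = -2*cos(pi/11).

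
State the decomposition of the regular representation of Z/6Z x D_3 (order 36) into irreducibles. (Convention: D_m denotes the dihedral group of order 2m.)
Each irreducible V_i of dimension d_i appears with multiplicity d_i, i.e. rho_reg = (direct sum over all irreducibles V_i) d_i V_i. The irreducible dimensions for Z/6Z x D_3 are 1, 1, 1, 1, 1, 1, 1, 1, 1, 1, 1, 1, 2, 2, 2, 2, 2, 2: 12 irreducibles of dimension 1, each with multiplicity 1; 6 irreducibles of dimension 2, each with multiplicity 2. Total dimension 12*1*1 + 6*2*2 = 36 = |G|.

Derivation: General theorem: in the regular representation of a finite group G, each irreducible appears with multiplicity equal to its dimension. Check: dim(rho_reg) = sum d_i^2 = 1 + 1 + 1 + 1 + 1 + 1 + 1 + 1 + 1 + 1 + 1 + 1 + 4 + 4 + 4 + 4 + 4 + 4 = 36 = |G|.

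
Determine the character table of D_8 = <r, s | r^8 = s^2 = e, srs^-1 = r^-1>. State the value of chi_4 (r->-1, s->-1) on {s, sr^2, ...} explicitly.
Conjugacy classes: {e} of size 1, {r^4} of size 1, {r^1, r^7} of size 2, {r^2, r^6} of size 2, {r^3, r^5} of size 2, {s, sr^2, ...} of size 4, {sr, sr^3, ...} of size 4.
Character table:
  irrep \ class              {e} (size 1)  {r^4} (size 1)  {r^1, r^7} (size 2)  {r^2, r^6} (size 2)  {r^3, r^5} (size 2)  {s, sr^2, ...} (size 4)  {sr, sr^3, ...} (size 4)
  chi_1 (triv)               1             1               1                    1                    1                    1                        1                       
  chi_2 (sign: r->1, s->-1)  1             1               1                    1                    1                    -1                       -1                      
  chi_3 (r->-1, s->1)        1             1               -1                   1                    -1                   1                        -1                      
  chi_4 (r->-1, s->-1)       1             1               -1                   1                    -1                   -1                       1                       
  chi_5 (2d, j=1)            2             -2              sqrt(2)              0                    -sqrt(2)             0                        0                       
  chi_6 (2d, j=2)            2             2               0                    -2                   0                    0                        0                       
  chi_7 (2d, j=3)            2             -2              -sqrt(2)             0                    sqrt(2)              0                        0                       

Spot check: chi_4 (r->-1, s->-1) on {s, sr^2, ...} = -1.

Justification: D_8 has order 2*8 = 16 with 7 conjugacy classes, hence 7 irreducibles. Sum of squared dims 1 + 1 + 1 + 1 + 4 + 4 + 4 = 16 = |G|. Linear characters come from the abelianisation; the 2-dimensional irreps have character r^k -> 2*cos(2*pi*j*k/8), reflections -> 0.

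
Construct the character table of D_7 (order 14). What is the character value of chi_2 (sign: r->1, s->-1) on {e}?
Conjugacy classes: {e} of size 1, {r^1, r^6} of size 2, {r^2, r^5} of size 2, {r^3, r^4} of size 2, {s, sr, ..., sr^6} of size 7.
Character table:
  irrep \ class              {e} (size 1)  {r^1, r^6} (size 2)  {r^2, r^5} (size 2)  {r^3, r^4} (size 2)  {s, sr, ..., sr^6} (size 7)
  chi_1 (triv)               1             1                    1                    1                    1                          
  chi_2 (sign: r->1, s->-1)  1             1                    1                    1                    -1                         
  chi_3 (2d, j=1)            2             2*cos(2*pi/7)        -2*cos(3*pi/7)       -2*cos(pi/7)         0                          
  chi_4 (2d, j=2)            2             -2*cos(3*pi/7)       -2*cos(pi/7)         2*cos(2*pi/7)        0                          
  chi_5 (2d, j=3)            2             -2*cos(pi/7)         2*cos(2*pi/7)        -2*cos(3*pi/7)       0                          

Spot check: chi_2 (sign: r->1, s->-1) on {e} = 1.

Argument: D_7 has order 2*7 = 14 with 5 conjugacy classes, hence 5 irreducibles. Sum of squared dims 1 + 1 + 4 + 4 + 4 = 14 = |G|. Linear characters come from the abelianisation; the 2-dimensional irreps have character r^k -> 2*cos(2*pi*j*k/7), reflections -> 0.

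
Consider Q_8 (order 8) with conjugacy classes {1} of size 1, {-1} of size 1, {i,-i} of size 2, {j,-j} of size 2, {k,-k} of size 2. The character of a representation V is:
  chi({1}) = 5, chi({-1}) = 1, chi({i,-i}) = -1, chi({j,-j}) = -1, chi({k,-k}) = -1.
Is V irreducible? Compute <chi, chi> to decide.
Not irreducible (reducible): <chi, chi> = 4 > 1.

Derivation: <chi, chi> = (1/|G|) sum_C |C| * |chi(C)|^2 = (1/8)[1*|5|^2 + 1*|1|^2 + 2*|-1|^2 + 2*|-1|^2 + 2*|-1|^2]
  = (1/8)[(25) + (1) + (2) + (2) + (2)] = 32/8 = 4.
A character is irreducible iff <chi, chi> = 1, so this representation is reducible.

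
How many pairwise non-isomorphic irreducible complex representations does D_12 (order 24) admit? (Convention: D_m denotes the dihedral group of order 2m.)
9

Reasoning: The number of irreducible complex representations of a finite group equals its number of conjugacy classes. D_12 has 9 conjugacy classes (n/2 + 3 for n even), so D_12 (order 24) has exactly 9 irreducible complex representations.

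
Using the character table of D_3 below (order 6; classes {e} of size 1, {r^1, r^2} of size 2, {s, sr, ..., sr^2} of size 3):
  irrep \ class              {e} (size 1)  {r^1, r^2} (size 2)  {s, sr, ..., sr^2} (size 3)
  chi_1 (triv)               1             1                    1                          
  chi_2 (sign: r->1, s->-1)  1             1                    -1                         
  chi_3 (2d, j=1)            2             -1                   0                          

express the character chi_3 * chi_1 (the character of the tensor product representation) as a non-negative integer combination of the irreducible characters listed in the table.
chi_3 tensor chi_1 = chi_3 (all other irreducibles have multiplicity 0).

Working: The character of a tensor product is the pointwise product (chi_3 * chi_1)(C) = chi_3(C) * chi_1(C):
  {e}: (2)*(1), {r^1, r^2}: (-1)*(1), {s, sr, ..., sr^2}: (0)*(1)
so (chi_3 * chi_1) takes values
  {e} -> 2, {r^1, r^2} -> -1, {s, sr, ..., sr^2} -> 0.
Now take the inner product of this character with each irreducible chi from the table, <chi_3*chi_1, chi> = (1/6) sum_C |C| (chi_3*chi_1)(C) conj(chi(C)):
  <chi_3*chi_1, chi_1> = (1/6)[1*(2)*conj(1) + 2*(-1)*conj(1) + 3*(0)*conj(1)]
      = (1/6)[(2) + (-2) + (0)] = 0/6 = 0
  <chi_3*chi_1, chi_2> = (1/6)[1*(2)*conj(1) + 2*(-1)*conj(1) + 3*(0)*conj(-1)]
      = (1/6)[(2) + (-2) + (0)] = 0/6 = 0
  <chi_3*chi_1, chi_3> = (1/6)[1*(2)*conj(2) + 2*(-1)*conj(-1) + 3*(0)*conj(0)]
      = (1/6)[(4) + (2) + (0)] = 6/6 = 1
Hence the multiplicities are chi_3: 1. Dimension check: dim(chi_3)*dim(chi_1) = 2*1 = 2 and sum (mult * dim) = 1*2 = 2.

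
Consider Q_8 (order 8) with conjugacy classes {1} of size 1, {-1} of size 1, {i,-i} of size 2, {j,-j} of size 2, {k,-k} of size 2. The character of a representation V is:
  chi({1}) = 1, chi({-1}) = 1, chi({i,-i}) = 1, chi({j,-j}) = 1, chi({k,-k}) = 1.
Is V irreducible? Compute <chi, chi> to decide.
Irreducible: <chi, chi> = 1.

Details: <chi, chi> = (1/|G|) sum_C |C| * |chi(C)|^2 = (1/8)[1*|1|^2 + 1*|1|^2 + 2*|1|^2 + 2*|1|^2 + 2*|1|^2]
  = (1/8)[(1) + (1) + (2) + (2) + (2)] = 8/8 = 1.
A character is irreducible iff <chi, chi> = 1, so this representation is irreducible.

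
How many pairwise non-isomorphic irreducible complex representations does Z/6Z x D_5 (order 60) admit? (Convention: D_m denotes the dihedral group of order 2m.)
24

Reasoning: The number of irreducible complex representations of a finite group equals its number of conjugacy classes. For a direct product, #classes(G x H) = #classes(G) * #classes(H). Z/6Z has 6 classes (abelian), D_5 has 4 classes, so 6 * 4 = 24, so Z/6Z x D_5 (order 60) has exactly 24 irreducible complex representations.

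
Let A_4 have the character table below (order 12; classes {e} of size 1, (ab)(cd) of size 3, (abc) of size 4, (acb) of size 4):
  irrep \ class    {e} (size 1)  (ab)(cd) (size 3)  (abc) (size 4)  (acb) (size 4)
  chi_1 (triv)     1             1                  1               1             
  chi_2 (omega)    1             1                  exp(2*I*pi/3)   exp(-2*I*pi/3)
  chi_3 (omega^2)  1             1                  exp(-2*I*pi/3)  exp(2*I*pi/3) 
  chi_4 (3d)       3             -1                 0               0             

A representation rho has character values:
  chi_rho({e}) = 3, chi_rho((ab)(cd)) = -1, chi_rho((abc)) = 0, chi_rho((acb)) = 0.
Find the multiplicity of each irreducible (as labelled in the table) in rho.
Multiplicities: chi_1: 0, chi_2: 0, chi_3: 0, chi_4: 1.

Why: Use <chi_rho, chi> = (1/|G|) sum_C |C| * chi_rho(C) * conj(chi(C)) with |G| = 12 for each irreducible chi in the table:
  <chi_rho, chi_1> = (1/12)[1*(3)*conj(1) + 3*(-1)*conj(1) + 4*(0)*conj(1) + 4*(0)*conj(1)]
      = (1/12)[(3) + (-3) + (0) + (0)] = 0/12 = 0
  <chi_rho, chi_2> = (1/12)[1*(3)*conj(1) + 3*(-1)*conj(1) + 4*(0)*conj(exp(2*I*pi/3)) + 4*(0)*conj(exp(-2*I*pi/3))]
      = (1/12)[(3) + (-3) + (0) + (0)] = 0/12 = 0
  <chi_rho, chi_3> = (1/12)[1*(3)*conj(1) + 3*(-1)*conj(1) + 4*(0)*conj(exp(-2*I*pi/3)) + 4*(0)*conj(exp(2*I*pi/3))]
      = (1/12)[(3) + (-3) + (0) + (0)] = 0/12 = 0
  <chi_rho, chi_4> = (1/12)[1*(3)*conj(3) + 3*(-1)*conj(-1) + 4*(0)*conj(0) + 4*(0)*conj(0)]
      = (1/12)[(9) + (3) + (0) + (0)] = 12/12 = 1
(Exp terms are combined using exp(i*s)*conj(exp(i*t)) = exp(i*(s-t)), and sums of them are collapsed using the identity that for every m > 1 the m distinct m-th roots of unity sum to 0, e.g. 1 + exp(2*I*pi/3) + exp(-2*I*pi/3) = 0.)
Dimension check: dim(rho) = sum (mult * dim) = 0*1 + 0*1 + 0*1 + 1*3 = 3 = chi_rho(e) = 3.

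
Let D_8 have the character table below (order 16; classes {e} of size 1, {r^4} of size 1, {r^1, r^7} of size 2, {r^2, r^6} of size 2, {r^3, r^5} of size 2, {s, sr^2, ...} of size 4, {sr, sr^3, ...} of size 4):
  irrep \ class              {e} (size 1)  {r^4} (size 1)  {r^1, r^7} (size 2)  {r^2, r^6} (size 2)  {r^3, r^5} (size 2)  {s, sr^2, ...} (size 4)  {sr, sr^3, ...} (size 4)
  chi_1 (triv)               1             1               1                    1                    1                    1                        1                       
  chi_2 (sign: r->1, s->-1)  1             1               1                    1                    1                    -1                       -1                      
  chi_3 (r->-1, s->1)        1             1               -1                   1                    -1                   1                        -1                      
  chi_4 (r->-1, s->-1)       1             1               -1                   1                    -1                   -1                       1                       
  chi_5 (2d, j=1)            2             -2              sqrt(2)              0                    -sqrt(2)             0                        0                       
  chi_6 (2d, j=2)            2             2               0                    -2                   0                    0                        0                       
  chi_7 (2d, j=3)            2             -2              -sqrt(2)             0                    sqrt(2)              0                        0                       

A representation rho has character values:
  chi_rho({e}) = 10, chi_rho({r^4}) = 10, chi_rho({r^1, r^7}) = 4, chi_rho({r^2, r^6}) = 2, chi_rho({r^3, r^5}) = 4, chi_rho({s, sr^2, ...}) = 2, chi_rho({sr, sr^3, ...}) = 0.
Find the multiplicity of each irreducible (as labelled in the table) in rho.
Multiplicities: chi_1: 3, chi_2: 2, chi_3: 1, chi_4: 0, chi_5: 0, chi_6: 2, chi_7: 0.

Proof sketch: Use <chi_rho, chi> = (1/|G|) sum_C |C| * chi_rho(C) * conj(chi(C)) with |G| = 16 for each irreducible chi in the table:
  <chi_rho, chi_1> = (1/16)[1*(10)*conj(1) + 1*(10)*conj(1) + 2*(4)*conj(1) + 2*(2)*conj(1) + 2*(4)*conj(1) + 4*(2)*conj(1) + 4*(0)*conj(1)]
      = (1/16)[(10) + (10) + (8) + (4) + (8) + (8) + (0)] = 48/16 = 3
  <chi_rho, chi_2> = (1/16)[1*(10)*conj(1) + 1*(10)*conj(1) + 2*(4)*conj(1) + 2*(2)*conj(1) + 2*(4)*conj(1) + 4*(2)*conj(-1) + 4*(0)*conj(-1)]
      = (1/16)[(10) + (10) + (8) + (4) + (8) + (-8) + (0)] = 32/16 = 2
  <chi_rho, chi_3> = (1/16)[1*(10)*conj(1) + 1*(10)*conj(1) + 2*(4)*conj(-1) + 2*(2)*conj(1) + 2*(4)*conj(-1) + 4*(2)*conj(1) + 4*(0)*conj(-1)]
      = (1/16)[(10) + (10) + (-8) + (4) + (-8) + (8) + (0)] = 16/16 = 1
  <chi_rho, chi_4> = (1/16)[1*(10)*conj(1) + 1*(10)*conj(1) + 2*(4)*conj(-1) + 2*(2)*conj(1) + 2*(4)*conj(-1) + 4*(2)*conj(-1) + 4*(0)*conj(1)]
      = (1/16)[(10) + (10) + (-8) + (4) + (-8) + (-8) + (0)] = 0/16 = 0
  <chi_rho, chi_5> = (1/16)[1*(10)*conj(2) + 1*(10)*conj(-2) + 2*(4)*conj(sqrt(2)) + 2*(2)*conj(0) + 2*(4)*conj(-sqrt(2)) + 4*(2)*conj(0) + 4*(0)*conj(0)]
      = (1/16)[(20) + (-20) + (8*sqrt(2)) + (0) + (-8*sqrt(2)) + (0) + (0)] = 0/16 = 0
  <chi_rho, chi_6> = (1/16)[1*(10)*conj(2) + 1*(10)*conj(2) + 2*(4)*conj(0) + 2*(2)*conj(-2) + 2*(4)*conj(0) + 4*(2)*conj(0) + 4*(0)*conj(0)]
      = (1/16)[(20) + (20) + (0) + (-8) + (0) + (0) + (0)] = 32/16 = 2
  <chi_rho, chi_7> = (1/16)[1*(10)*conj(2) + 1*(10)*conj(-2) + 2*(4)*conj(-sqrt(2)) + 2*(2)*conj(0) + 2*(4)*conj(sqrt(2)) + 4*(2)*conj(0) + 4*(0)*conj(0)]
      = (1/16)[(20) + (-20) + (-8*sqrt(2)) + (0) + (8*sqrt(2)) + (0) + (0)] = 0/16 = 0
Dimension check: dim(rho) = sum (mult * dim) = 3*1 + 2*1 + 1*1 + 0*1 + 0*2 + 2*2 + 0*2 = 10 = chi_rho(e) = 10.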